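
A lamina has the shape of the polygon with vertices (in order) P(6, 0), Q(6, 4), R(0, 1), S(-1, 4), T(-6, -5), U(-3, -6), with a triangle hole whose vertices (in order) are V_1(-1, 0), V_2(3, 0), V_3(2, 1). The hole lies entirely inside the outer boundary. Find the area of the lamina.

56.5

Outer boundary:
Σ = (24) + (6) + (1) + (29) + (21) + (36) = 117
Area = |Σ|/2 = 58.5.
Hole:
Cross-terms: 0, 3, 1  ⇒  Σ = 4
Area = |Σ|/2 = 2.
Net area = 58.5 − 2 = 56.5.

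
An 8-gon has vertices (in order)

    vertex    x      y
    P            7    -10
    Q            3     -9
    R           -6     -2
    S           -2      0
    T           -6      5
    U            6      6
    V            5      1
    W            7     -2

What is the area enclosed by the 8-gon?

135

Σ = (-33) + (-60) + (-4) + (-10) + (-66) + (-24) + (-17) + (-56) = -270
Area = |Σ|/2 = 135.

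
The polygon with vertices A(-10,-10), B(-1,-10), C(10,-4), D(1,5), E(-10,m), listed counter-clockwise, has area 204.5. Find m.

Write out the shoelace sum; only the two edges meeting at E involve m:
2·Area = [(1·m − (-10)·5) + ((-10)·(-10) − (-10)·m)] + 248
       = 11·m + 398 = 409
⇒ m = 1.

1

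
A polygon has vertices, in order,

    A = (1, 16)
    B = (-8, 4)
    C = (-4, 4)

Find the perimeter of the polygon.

|AB| = √((-9)² + (-12)²) = √225 = 15
|BC| = √((4)² + (0)²) = √16 = 4
|CA| = √((5)² + (12)²) = √169 = 13
Perimeter = 15 + 4 + 13 = 32.

32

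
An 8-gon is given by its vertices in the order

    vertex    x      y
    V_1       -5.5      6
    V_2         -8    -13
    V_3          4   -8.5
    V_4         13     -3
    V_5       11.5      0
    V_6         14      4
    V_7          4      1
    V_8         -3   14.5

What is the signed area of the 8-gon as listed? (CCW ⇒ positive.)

Σ = (119.5) + (120) + (98.5) + (34.5) + (46) + (-2) + (61) + (61.75) = 539.25
Signed area = Σ/2 = 269.625 (positive ⇒ counter-clockwise traversal).

269.625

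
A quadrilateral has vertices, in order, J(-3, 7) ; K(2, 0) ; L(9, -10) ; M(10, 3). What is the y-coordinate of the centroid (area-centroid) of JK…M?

Apply Gauss's area formula. First the cross-terms c_i = x_i·y_{i+1} − x_{i+1}·y_i:
  -14, -20, 127, 79  ⇒  2A = 172, A = 86.
Then Σ (y_i + y_{i+1})·c_i = 3, so ȳ = 3 / (6·86) = 1/172.

1/172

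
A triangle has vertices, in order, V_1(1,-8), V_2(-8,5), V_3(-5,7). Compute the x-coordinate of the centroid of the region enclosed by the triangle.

Apply the shoelace formula. First the cross-terms c_i = x_i·y_{i+1} − x_{i+1}·y_i:
  -59, -31, 33  ⇒  2A = -57, A = -28.5.
Then Σ (x_i + x_{i+1})·c_i = 684, so x̄ = 684 / (6·(-28.5)) = -4.

-4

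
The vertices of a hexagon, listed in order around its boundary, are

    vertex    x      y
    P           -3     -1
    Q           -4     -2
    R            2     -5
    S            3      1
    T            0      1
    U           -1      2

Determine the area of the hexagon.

Σ = (2) + (24) + (17) + (3) + (1) + (7) = 54
Area = |Σ|/2 = 27.

27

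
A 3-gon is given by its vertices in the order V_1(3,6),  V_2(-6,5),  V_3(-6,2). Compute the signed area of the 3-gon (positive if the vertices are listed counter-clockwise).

Apply the surveyor's formula: 2A = Σ (x_i·y_{i+1} − x_{i+1}·y_i), indices taken mod 3.
Σ = (51) + (18) + (-42) = 27
Signed area = Σ/2 = 13.5 (positive ⇒ counter-clockwise traversal).

13.5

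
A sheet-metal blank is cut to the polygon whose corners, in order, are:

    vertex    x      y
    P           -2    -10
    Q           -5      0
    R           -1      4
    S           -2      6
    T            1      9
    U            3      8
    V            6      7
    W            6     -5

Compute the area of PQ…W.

140

Apply the surveyor's formula: 2A = Σ (x_i·y_{i+1} − x_{i+1}·y_i), indices taken mod 8.
P→Q: (-2)(0) − (-5)(-10) = -50
Q→R: (-5)(4) − (-1)(0) = -20
R→S: (-1)(6) − (-2)(4) = 2
S→T: (-2)(9) − (1)(6) = -24
T→U: (1)(8) − (3)(9) = -19
U→V: (3)(7) − (6)(8) = -27
V→W: (6)(-5) − (6)(7) = -72
W→P: (6)(-10) − (-2)(-5) = -70
Σ = -280
Area = |Σ|/2 = 140.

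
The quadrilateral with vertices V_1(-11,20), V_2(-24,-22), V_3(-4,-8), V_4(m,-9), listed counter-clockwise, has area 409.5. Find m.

Write out the shoelace sum; only the two edges meeting at V_4 involve m:
2·Area = [((-4)·(-9) − m·(-8)) + (m·20 − (-11)·(-9))] + 826
       = 28·m + 763 = 819
⇒ m = 2.

2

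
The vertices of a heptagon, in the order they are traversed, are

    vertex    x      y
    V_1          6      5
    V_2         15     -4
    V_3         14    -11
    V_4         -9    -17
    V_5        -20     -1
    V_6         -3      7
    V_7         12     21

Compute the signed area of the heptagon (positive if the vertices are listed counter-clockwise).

-616

Apply the shoelace (surveyor's) formula: 2A = Σ (x_i·y_{i+1} − x_{i+1}·y_i), indices taken mod 7.
Cross-terms: -99, -109, -337, -331, -143, -147, -66  ⇒  Σ = -1232
Signed area = Σ/2 = -616 (negative ⇒ clockwise traversal).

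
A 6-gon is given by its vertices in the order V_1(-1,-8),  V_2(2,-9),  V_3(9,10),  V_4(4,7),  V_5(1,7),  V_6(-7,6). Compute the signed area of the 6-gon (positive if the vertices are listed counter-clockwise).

143.5

Σ = (25) + (101) + (23) + (21) + (55) + (62) = 287
Signed area = Σ/2 = 143.5 (positive ⇒ counter-clockwise traversal).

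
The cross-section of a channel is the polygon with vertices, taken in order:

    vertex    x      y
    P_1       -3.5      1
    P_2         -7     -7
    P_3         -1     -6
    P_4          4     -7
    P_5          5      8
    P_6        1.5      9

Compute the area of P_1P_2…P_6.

Apply the shoelace (surveyor's) formula: 2A = Σ (x_i·y_{i+1} − x_{i+1}·y_i), indices taken mod 6.
Σ = (31.5) + (35) + (31) + (67) + (33) + (33) = 230.5
Area = |Σ|/2 = 115.25.

115.25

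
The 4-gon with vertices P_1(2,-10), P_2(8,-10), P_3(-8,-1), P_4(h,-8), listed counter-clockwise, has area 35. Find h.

Write out the shoelace sum; only the two edges meeting at P_4 involve h:
2·Area = [((-8)·(-8) − h·(-1)) + (h·(-10) − 2·(-8))] + -28
       = -9·h + 52 = 70
⇒ h = -2.

-2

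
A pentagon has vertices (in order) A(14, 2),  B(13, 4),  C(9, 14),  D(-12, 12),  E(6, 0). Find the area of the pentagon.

196

A→B: (14)(4) − (13)(2) = 30
B→C: (13)(14) − (9)(4) = 146
C→D: (9)(12) − (-12)(14) = 276
D→E: (-12)(0) − (6)(12) = -72
E→A: (6)(2) − (14)(0) = 12
Σ = 392
Area = |Σ|/2 = 196.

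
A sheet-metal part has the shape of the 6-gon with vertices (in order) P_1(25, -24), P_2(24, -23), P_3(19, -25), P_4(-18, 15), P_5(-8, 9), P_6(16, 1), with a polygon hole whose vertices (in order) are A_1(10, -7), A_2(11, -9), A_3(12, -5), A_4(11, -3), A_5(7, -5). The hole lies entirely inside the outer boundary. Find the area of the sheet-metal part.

452

Outer boundary:
Apply the surveyor's formula: 2A = Σ (x_i·y_{i+1} − x_{i+1}·y_i), indices taken mod 6.
Σ = (1) + (-163) + (-165) + (-42) + (-152) + (-409) = -930
Area = |Σ|/2 = 465.
Hole:
Apply the shoelace formula: 2A = Σ (x_i·y_{i+1} − x_{i+1}·y_i), indices taken mod 5.
Σ = (-13) + (53) + (19) + (-34) + (1) = 26
Area = |Σ|/2 = 13.
Net area = 465 − 13 = 452.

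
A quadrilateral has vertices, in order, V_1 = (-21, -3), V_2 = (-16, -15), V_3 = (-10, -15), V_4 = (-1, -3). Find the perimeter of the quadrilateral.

|V_1V_2| = √((5)² + (-12)²) = √169 = 13
|V_2V_3| = √((6)² + (0)²) = √36 = 6
|V_3V_4| = √((9)² + (12)²) = √225 = 15
|V_4V_1| = √((-20)² + (0)²) = √400 = 20
Perimeter = 13 + 6 + 15 + 20 = 54.

54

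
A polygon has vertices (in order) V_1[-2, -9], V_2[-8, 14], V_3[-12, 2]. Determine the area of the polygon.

Cross-terms: -100, 152, 112  ⇒  Σ = 164
Area = |Σ|/2 = 82.

82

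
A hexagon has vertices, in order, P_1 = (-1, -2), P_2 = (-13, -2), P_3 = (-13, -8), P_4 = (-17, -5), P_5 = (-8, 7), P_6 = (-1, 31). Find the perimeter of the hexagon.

96

|P_1P_2| = √((-12)² + (0)²) = √144 = 12
|P_2P_3| = √((0)² + (-6)²) = √36 = 6
|P_3P_4| = √((-4)² + (3)²) = √25 = 5
|P_4P_5| = √((9)² + (12)²) = √225 = 15
|P_5P_6| = √((7)² + (24)²) = √625 = 25
|P_6P_1| = √((0)² + (-33)²) = √1089 = 33
Perimeter = 12 + 6 + 5 + 15 + 25 + 33 = 96.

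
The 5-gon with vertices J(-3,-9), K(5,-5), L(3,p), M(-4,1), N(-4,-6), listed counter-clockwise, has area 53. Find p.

-2

The doubled signed area Σ (x_i y_{i+1} − x_{i+1} y_i) is linear in p.
With p=0 it equals 124; the coefficient of p is 9 (from the two edges through L).
So 9·p + 124 = 2·53 = 106 ⇒ p = -2.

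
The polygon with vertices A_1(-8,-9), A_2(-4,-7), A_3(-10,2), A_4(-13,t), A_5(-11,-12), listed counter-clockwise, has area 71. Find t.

15

The doubled signed area Σ (x_i y_{i+1} − x_{i+1} y_i) is linear in t.
With t=0 it equals 127; the coefficient of t is 1 (from the two edges through A_4).
So 1·t + 127 = 2·71 = 142 ⇒ t = 15.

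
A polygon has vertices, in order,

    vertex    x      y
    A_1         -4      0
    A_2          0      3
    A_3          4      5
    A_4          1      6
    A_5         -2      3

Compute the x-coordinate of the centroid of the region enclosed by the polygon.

Apply Gauss's area formula. First the cross-terms c_i = x_i·y_{i+1} − x_{i+1}·y_i:
  -12, -12, 19, 15, 12  ⇒  2A = 22, A = 11.
Then Σ (x_i + x_{i+1})·c_i = 8, so x̄ = 8 / (6·11) = 4/33.

4/33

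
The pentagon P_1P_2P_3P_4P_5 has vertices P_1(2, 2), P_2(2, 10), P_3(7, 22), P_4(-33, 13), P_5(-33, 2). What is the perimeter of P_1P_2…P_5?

108

|P_1P_2| = √((0)² + (8)²) = √64 = 8
|P_2P_3| = √((5)² + (12)²) = √169 = 13
|P_3P_4| = √((-40)² + (-9)²) = √1681 = 41
|P_4P_5| = √((0)² + (-11)²) = √121 = 11
|P_5P_1| = √((35)² + (0)²) = √1225 = 35
Perimeter = 8 + 13 + 41 + 11 + 35 = 108.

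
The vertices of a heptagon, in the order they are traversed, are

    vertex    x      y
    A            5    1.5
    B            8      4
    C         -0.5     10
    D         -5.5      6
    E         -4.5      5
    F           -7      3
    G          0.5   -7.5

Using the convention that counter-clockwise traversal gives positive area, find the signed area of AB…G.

Apply Gauss's area formula: 2A = Σ (x_i·y_{i+1} − x_{i+1}·y_i), indices taken mod 7.
Σ = (8) + (82) + (52) + (-0.5) + (21.5) + (51) + (38.25) = 252.25
Signed area = Σ/2 = 126.125 (positive ⇒ counter-clockwise traversal).

126.125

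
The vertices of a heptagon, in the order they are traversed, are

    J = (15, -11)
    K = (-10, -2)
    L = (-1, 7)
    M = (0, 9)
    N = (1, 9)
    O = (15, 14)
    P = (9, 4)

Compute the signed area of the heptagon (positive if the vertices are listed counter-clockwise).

-288

Apply the shoelace (surveyor's) formula: 2A = Σ (x_i·y_{i+1} − x_{i+1}·y_i), indices taken mod 7.
J→K: (15)(-2) − (-10)(-11) = -140
K→L: (-10)(7) − (-1)(-2) = -72
L→M: (-1)(9) − (0)(7) = -9
M→N: (0)(9) − (1)(9) = -9
N→O: (1)(14) − (15)(9) = -121
O→P: (15)(4) − (9)(14) = -66
P→J: (9)(-11) − (15)(4) = -159
Σ = -576
Signed area = Σ/2 = -288 (negative ⇒ clockwise traversal).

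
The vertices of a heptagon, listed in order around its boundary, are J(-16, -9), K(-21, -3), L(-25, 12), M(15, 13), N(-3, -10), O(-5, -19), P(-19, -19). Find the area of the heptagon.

Apply the surveyor's formula: 2A = Σ (x_i·y_{i+1} − x_{i+1}·y_i), indices taken mod 7.
Σ = (-141) + (-327) + (-505) + (-111) + (7) + (-266) + (-133) = -1476
Area = |Σ|/2 = 738.

738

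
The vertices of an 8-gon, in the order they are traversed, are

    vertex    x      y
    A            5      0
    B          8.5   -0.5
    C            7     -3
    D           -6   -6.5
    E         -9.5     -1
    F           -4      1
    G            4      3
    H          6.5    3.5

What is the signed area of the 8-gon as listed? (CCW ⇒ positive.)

-98.125

Apply the shoelace formula: 2A = Σ (x_i·y_{i+1} − x_{i+1}·y_i), indices taken mod 8.
Σ = (-2.5) + (-22) + (-63.5) + (-55.75) + (-13.5) + (-16) + (-5.5) + (-17.5) = -196.25
Signed area = Σ/2 = -98.125 (negative ⇒ clockwise traversal).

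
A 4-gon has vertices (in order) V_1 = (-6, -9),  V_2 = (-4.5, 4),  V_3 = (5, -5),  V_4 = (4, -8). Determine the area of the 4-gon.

83

Apply the shoelace (surveyor's) formula: 2A = Σ (x_i·y_{i+1} − x_{i+1}·y_i), indices taken mod 4.
Σ = (-64.5) + (2.5) + (-20) + (-84) = -166
Area = |Σ|/2 = 83.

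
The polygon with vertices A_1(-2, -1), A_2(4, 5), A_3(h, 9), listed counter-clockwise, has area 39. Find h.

Write out the shoelace sum; only the two edges meeting at A_3 involve h:
2·Area = [(4·9 − h·5) + (h·(-1) − (-2)·9)] + -6
       = -6·h + 48 = 78
⇒ h = -5.

-5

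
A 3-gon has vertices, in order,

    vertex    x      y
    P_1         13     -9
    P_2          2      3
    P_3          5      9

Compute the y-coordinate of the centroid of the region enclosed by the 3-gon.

1

Apply the surveyor's formula. First the cross-terms c_i = x_i·y_{i+1} − x_{i+1}·y_i:
  57, 3, -162  ⇒  2A = -102, A = -51.
Then Σ (y_i + y_{i+1})·c_i = -306, so ȳ = -306 / (6·(-51)) = 1.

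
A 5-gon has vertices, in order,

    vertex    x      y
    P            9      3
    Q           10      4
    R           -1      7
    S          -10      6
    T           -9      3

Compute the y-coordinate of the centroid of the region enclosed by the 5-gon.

790/171

Apply the shoelace (surveyor's) formula. First the cross-terms c_i = x_i·y_{i+1} − x_{i+1}·y_i:
  6, 74, 64, 24, -54  ⇒  2A = 114, A = 57.
Then Σ (y_i + y_{i+1})·c_i = 1580, so ȳ = 1580 / (6·57) = 790/171.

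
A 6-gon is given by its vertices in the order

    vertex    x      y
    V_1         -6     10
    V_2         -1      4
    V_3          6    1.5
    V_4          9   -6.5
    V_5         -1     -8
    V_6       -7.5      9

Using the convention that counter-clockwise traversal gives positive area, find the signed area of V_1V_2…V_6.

-130.25

Cross-terms: -14, -25.5, -52.5, -78.5, -69, -21  ⇒  Σ = -260.5
Signed area = Σ/2 = -130.25 (negative ⇒ clockwise traversal).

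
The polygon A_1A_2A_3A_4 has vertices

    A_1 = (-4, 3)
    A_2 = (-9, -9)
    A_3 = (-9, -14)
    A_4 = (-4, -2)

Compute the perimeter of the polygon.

36

|A_1A_2| = √((-5)² + (-12)²) = √169 = 13
|A_2A_3| = √((0)² + (-5)²) = √25 = 5
|A_3A_4| = √((5)² + (12)²) = √169 = 13
|A_4A_1| = √((0)² + (5)²) = √25 = 5
Perimeter = 13 + 5 + 13 + 5 = 36.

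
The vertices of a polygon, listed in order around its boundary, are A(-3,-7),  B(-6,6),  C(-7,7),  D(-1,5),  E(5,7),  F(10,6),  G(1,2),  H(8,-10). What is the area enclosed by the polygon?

Apply the surveyor's formula: 2A = Σ (x_i·y_{i+1} − x_{i+1}·y_i), indices taken mod 8.
Cross-terms: -60, 0, -28, -32, -40, 14, -26, -86  ⇒  Σ = -258
Area = |Σ|/2 = 129.

129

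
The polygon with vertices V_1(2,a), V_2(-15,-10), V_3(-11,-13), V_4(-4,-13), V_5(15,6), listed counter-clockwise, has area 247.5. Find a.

6

The doubled signed area Σ (x_i y_{i+1} − x_{i+1} y_i) is linear in a.
With a=0 it equals 315; the coefficient of a is 30 (from the two edges through V_1).
So 30·a + 315 = 2·247.5 = 495 ⇒ a = 6.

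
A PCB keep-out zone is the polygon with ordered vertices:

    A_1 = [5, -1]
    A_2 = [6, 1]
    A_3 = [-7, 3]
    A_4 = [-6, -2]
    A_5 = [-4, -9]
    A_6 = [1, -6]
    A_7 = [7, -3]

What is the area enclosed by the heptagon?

97

Apply the shoelace (surveyor's) formula: 2A = Σ (x_i·y_{i+1} − x_{i+1}·y_i), indices taken mod 7.
A_1→A_2: (5)(1) − (6)(-1) = 11
A_2→A_3: (6)(3) − (-7)(1) = 25
A_3→A_4: (-7)(-2) − (-6)(3) = 32
A_4→A_5: (-6)(-9) − (-4)(-2) = 46
A_5→A_6: (-4)(-6) − (1)(-9) = 33
A_6→A_7: (1)(-3) − (7)(-6) = 39
A_7→A_1: (7)(-1) − (5)(-3) = 8
Σ = 194
Area = |Σ|/2 = 97.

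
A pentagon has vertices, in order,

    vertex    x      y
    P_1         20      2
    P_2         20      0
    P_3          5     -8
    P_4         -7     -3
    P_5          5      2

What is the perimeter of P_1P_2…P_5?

|P_1P_2| = √((0)² + (-2)²) = √4 = 2
|P_2P_3| = √((-15)² + (-8)²) = √289 = 17
|P_3P_4| = √((-12)² + (5)²) = √169 = 13
|P_4P_5| = √((12)² + (5)²) = √169 = 13
|P_5P_1| = √((15)² + (0)²) = √225 = 15
Perimeter = 2 + 17 + 13 + 13 + 15 = 60.

60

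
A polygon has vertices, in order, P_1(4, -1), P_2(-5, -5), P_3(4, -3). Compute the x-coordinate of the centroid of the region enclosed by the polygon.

Apply the surveyor's formula. First the cross-terms c_i = x_i·y_{i+1} − x_{i+1}·y_i:
  -25, 35, 8  ⇒  2A = 18, A = 9.
Then Σ (x_i + x_{i+1})·c_i = 54, so x̄ = 54 / (6·9) = 1.

1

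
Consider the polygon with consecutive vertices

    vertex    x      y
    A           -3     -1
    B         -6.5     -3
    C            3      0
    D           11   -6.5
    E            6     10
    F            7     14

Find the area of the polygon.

95

Apply Gauss's area formula: 2A = Σ (x_i·y_{i+1} − x_{i+1}·y_i), indices taken mod 6.
Cross-terms: 2.5, 9, -19.5, 149, 14, 35  ⇒  Σ = 190
Area = |Σ|/2 = 95.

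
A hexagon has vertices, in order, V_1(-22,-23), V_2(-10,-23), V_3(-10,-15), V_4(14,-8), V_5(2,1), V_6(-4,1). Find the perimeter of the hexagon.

96

|V_1V_2| = √((12)² + (0)²) = √144 = 12
|V_2V_3| = √((0)² + (8)²) = √64 = 8
|V_3V_4| = √((24)² + (7)²) = √625 = 25
|V_4V_5| = √((-12)² + (9)²) = √225 = 15
|V_5V_6| = √((-6)² + (0)²) = √36 = 6
|V_6V_1| = √((-18)² + (-24)²) = √900 = 30
Perimeter = 12 + 8 + 25 + 15 + 6 + 30 = 96.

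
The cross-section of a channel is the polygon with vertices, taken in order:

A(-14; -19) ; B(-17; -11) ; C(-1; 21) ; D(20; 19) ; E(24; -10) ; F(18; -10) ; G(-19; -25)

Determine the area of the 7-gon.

1160.5

Apply Gauss's area formula: 2A = Σ (x_i·y_{i+1} − x_{i+1}·y_i), indices taken mod 7.
A→B: (-14)(-11) − (-17)(-19) = -169
B→C: (-17)(21) − (-1)(-11) = -368
C→D: (-1)(19) − (20)(21) = -439
D→E: (20)(-10) − (24)(19) = -656
E→F: (24)(-10) − (18)(-10) = -60
F→G: (18)(-25) − (-19)(-10) = -640
G→A: (-19)(-19) − (-14)(-25) = 11
Σ = -2321
Area = |Σ|/2 = 1160.5.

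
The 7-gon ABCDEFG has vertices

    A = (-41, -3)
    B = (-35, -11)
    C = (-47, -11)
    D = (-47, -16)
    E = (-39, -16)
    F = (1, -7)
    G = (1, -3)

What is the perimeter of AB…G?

|AB| = √((6)² + (-8)²) = √100 = 10
|BC| = √((-12)² + (0)²) = √144 = 12
|CD| = √((0)² + (-5)²) = √25 = 5
|DE| = √((8)² + (0)²) = √64 = 8
|EF| = √((40)² + (9)²) = √1681 = 41
|FG| = √((0)² + (4)²) = √16 = 4
|GA| = √((-42)² + (0)²) = √1764 = 42
Perimeter = 10 + 12 + 5 + 8 + 41 + 4 + 42 = 122.

122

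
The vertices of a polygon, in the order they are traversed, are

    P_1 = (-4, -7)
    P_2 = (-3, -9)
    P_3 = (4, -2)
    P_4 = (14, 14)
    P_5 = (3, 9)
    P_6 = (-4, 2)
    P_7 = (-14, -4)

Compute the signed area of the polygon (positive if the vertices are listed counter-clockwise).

196.5

P_1→P_2: (-4)(-9) − (-3)(-7) = 15
P_2→P_3: (-3)(-2) − (4)(-9) = 42
P_3→P_4: (4)(14) − (14)(-2) = 84
P_4→P_5: (14)(9) − (3)(14) = 84
P_5→P_6: (3)(2) − (-4)(9) = 42
P_6→P_7: (-4)(-4) − (-14)(2) = 44
P_7→P_1: (-14)(-7) − (-4)(-4) = 82
Σ = 393
Signed area = Σ/2 = 196.5 (positive ⇒ counter-clockwise traversal).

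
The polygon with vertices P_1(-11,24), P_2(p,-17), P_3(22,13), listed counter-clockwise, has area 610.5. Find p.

1

The doubled signed area Σ (x_i y_{i+1} − x_{i+1} y_i) is linear in p.
With p=0 it equals 1232; the coefficient of p is -11 (from the two edges through P_2).
So -11·p + 1232 = 2·610.5 = 1221 ⇒ p = 1.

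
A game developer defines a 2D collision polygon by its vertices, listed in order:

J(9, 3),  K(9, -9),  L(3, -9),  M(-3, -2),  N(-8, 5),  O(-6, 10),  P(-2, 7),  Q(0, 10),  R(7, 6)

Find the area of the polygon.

Apply the shoelace (surveyor's) formula: 2A = Σ (x_i·y_{i+1} − x_{i+1}·y_i), indices taken mod 9.
Cross-terms: -108, -54, -33, -31, -50, -22, -20, -70, -33  ⇒  Σ = -421
Area = |Σ|/2 = 210.5.

210.5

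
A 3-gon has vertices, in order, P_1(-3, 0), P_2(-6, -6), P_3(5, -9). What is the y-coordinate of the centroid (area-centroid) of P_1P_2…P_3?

Apply the shoelace formula. First the cross-terms c_i = x_i·y_{i+1} − x_{i+1}·y_i:
  18, 84, -27  ⇒  2A = 75, A = 37.5.
Then Σ (y_i + y_{i+1})·c_i = -1125, so ȳ = -1125 / (6·37.5) = -5.

-5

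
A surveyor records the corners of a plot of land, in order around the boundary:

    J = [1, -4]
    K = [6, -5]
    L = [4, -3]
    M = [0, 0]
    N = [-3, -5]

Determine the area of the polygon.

19

Apply the shoelace (surveyor's) formula: 2A = Σ (x_i·y_{i+1} − x_{i+1}·y_i), indices taken mod 5.
J→K: (1)(-5) − (6)(-4) = 19
K→L: (6)(-3) − (4)(-5) = 2
L→M: (4)(0) − (0)(-3) = 0
M→N: (0)(-5) − (-3)(0) = 0
N→J: (-3)(-4) − (1)(-5) = 17
Σ = 38
Area = |Σ|/2 = 19.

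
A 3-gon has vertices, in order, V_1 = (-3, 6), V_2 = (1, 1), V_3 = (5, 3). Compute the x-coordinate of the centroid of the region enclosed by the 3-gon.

1

Apply the surveyor's formula. First the cross-terms c_i = x_i·y_{i+1} − x_{i+1}·y_i:
  -9, -2, 39  ⇒  2A = 28, A = 14.
Then Σ (x_i + x_{i+1})·c_i = 84, so x̄ = 84 / (6·14) = 1.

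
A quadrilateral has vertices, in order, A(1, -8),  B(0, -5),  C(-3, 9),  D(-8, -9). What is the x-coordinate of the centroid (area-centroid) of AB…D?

-65/19

Apply the shoelace formula. First the cross-terms c_i = x_i·y_{i+1} − x_{i+1}·y_i:
  -5, -15, 99, 73  ⇒  2A = 152, A = 76.
Then Σ (x_i + x_{i+1})·c_i = -1560, so x̄ = -1560 / (6·76) = -65/19.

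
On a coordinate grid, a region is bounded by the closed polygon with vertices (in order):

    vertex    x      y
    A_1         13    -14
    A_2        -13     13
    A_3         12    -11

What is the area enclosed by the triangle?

Apply the shoelace formula: 2A = Σ (x_i·y_{i+1} − x_{i+1}·y_i), indices taken mod 3.
Σ = (-13) + (-13) + (-25) = -51
Area = |Σ|/2 = 25.5.

25.5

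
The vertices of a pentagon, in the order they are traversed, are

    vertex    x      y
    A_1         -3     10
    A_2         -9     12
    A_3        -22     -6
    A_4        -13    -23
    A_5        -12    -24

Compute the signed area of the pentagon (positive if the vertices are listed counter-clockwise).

Apply the shoelace (surveyor's) formula: 2A = Σ (x_i·y_{i+1} − x_{i+1}·y_i), indices taken mod 5.
A_1→A_2: (-3)(12) − (-9)(10) = 54
A_2→A_3: (-9)(-6) − (-22)(12) = 318
A_3→A_4: (-22)(-23) − (-13)(-6) = 428
A_4→A_5: (-13)(-24) − (-12)(-23) = 36
A_5→A_1: (-12)(10) − (-3)(-24) = -192
Σ = 644
Signed area = Σ/2 = 322 (positive ⇒ counter-clockwise traversal).

322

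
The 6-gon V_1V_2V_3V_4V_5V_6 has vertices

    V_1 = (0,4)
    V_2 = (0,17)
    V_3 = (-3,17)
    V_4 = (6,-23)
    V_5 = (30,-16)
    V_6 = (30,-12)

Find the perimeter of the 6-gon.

|V_1V_2| = √((0)² + (13)²) = √169 = 13
|V_2V_3| = √((-3)² + (0)²) = √9 = 3
|V_3V_4| = √((9)² + (-40)²) = √1681 = 41
|V_4V_5| = √((24)² + (7)²) = √625 = 25
|V_5V_6| = √((0)² + (4)²) = √16 = 4
|V_6V_1| = √((-30)² + (16)²) = √1156 = 34
Perimeter = 13 + 3 + 41 + 25 + 4 + 34 = 120.

120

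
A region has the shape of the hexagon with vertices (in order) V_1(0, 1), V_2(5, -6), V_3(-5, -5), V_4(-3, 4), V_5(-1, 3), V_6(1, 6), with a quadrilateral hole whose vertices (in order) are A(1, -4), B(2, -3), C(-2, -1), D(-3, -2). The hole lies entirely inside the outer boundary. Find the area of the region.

48

Outer boundary:
Apply the surveyor's formula: 2A = Σ (x_i·y_{i+1} − x_{i+1}·y_i), indices taken mod 6.
Σ = (-5) + (-55) + (-35) + (-5) + (-9) + (1) = -108
Area = |Σ|/2 = 54.
Hole:
Apply the surveyor's formula: 2A = Σ (x_i·y_{i+1} − x_{i+1}·y_i), indices taken mod 4.
A→B: (1)(-3) − (2)(-4) = 5
B→C: (2)(-1) − (-2)(-3) = -8
C→D: (-2)(-2) − (-3)(-1) = 1
D→A: (-3)(-4) − (1)(-2) = 14
Σ = 12
Area = |Σ|/2 = 6.
Net area = 54 − 6 = 48.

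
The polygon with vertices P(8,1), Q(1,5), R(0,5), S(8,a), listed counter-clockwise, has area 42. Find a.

-9

Write out the shoelace sum; only the two edges meeting at S involve a:
2·Area = [(0·a − 8·5) + (8·1 − 8·a)] + 44
       = -8·a + 12 = 84
⇒ a = -9.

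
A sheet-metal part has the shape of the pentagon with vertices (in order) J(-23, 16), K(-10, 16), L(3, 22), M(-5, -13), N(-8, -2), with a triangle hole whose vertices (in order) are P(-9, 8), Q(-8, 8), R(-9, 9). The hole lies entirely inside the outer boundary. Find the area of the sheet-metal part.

336

Outer boundary:
Σ = (-208) + (-268) + (71) + (-94) + (-174) = -673
Area = |Σ|/2 = 336.5.
Hole:
Apply the shoelace formula: 2A = Σ (x_i·y_{i+1} − x_{i+1}·y_i), indices taken mod 3.
Cross-terms: -8, 0, 9  ⇒  Σ = 1
Area = |Σ|/2 = 0.5.
Net area = 336.5 − 0.5 = 336.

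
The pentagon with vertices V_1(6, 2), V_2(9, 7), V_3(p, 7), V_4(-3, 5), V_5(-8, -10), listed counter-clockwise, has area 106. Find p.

The doubled signed area Σ (x_i y_{i+1} − x_{i+1} y_i) is linear in p.
With p=0 it equals 222; the coefficient of p is -2 (from the two edges through V_3).
So -2·p + 222 = 2·106 = 212 ⇒ p = 5.

5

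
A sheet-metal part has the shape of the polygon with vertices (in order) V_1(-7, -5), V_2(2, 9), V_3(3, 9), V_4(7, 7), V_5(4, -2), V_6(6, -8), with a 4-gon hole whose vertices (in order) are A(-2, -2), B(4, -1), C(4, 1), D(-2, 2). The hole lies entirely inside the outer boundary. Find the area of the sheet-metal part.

108

Outer boundary:
Apply the surveyor's formula: 2A = Σ (x_i·y_{i+1} − x_{i+1}·y_i), indices taken mod 6.
Σ = (-53) + (-9) + (-42) + (-42) + (-20) + (-86) = -252
Area = |Σ|/2 = 126.
Hole:
Apply Gauss's area formula: 2A = Σ (x_i·y_{i+1} − x_{i+1}·y_i), indices taken mod 4.
Cross-terms: 10, 8, 10, 8  ⇒  Σ = 36
Area = |Σ|/2 = 18.
Net area = 126 − 18 = 108.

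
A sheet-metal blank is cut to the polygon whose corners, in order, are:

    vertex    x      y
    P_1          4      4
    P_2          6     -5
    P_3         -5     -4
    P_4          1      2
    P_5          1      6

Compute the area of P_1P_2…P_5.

57.5

Σ = (-44) + (-49) + (-6) + (4) + (-20) = -115
Area = |Σ|/2 = 57.5.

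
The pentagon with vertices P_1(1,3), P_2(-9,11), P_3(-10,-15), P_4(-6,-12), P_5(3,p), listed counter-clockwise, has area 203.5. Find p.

Write out the shoelace sum; only the two edges meeting at P_5 involve p:
2·Area = [((-6)·p − 3·(-12)) + (3·3 − 1·p)] + 313
       = -7·p + 358 = 407
⇒ p = -7.

-7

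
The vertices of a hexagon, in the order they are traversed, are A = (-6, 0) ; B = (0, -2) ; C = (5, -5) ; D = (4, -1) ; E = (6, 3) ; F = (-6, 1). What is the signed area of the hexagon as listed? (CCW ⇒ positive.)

Apply Gauss's area formula: 2A = Σ (x_i·y_{i+1} − x_{i+1}·y_i), indices taken mod 6.
A→B: (-6)(-2) − (0)(0) = 12
B→C: (0)(-5) − (5)(-2) = 10
C→D: (5)(-1) − (4)(-5) = 15
D→E: (4)(3) − (6)(-1) = 18
E→F: (6)(1) − (-6)(3) = 24
F→A: (-6)(0) − (-6)(1) = 6
Σ = 85
Signed area = Σ/2 = 42.5 (positive ⇒ counter-clockwise traversal).

42.5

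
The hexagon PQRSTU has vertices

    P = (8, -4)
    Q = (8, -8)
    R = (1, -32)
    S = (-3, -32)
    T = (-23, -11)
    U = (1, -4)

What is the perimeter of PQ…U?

94

|PQ| = √((0)² + (-4)²) = √16 = 4
|QR| = √((-7)² + (-24)²) = √625 = 25
|RS| = √((-4)² + (0)²) = √16 = 4
|ST| = √((-20)² + (21)²) = √841 = 29
|TU| = √((24)² + (7)²) = √625 = 25
|UP| = √((7)² + (0)²) = √49 = 7
Perimeter = 4 + 25 + 4 + 29 + 25 + 7 = 94.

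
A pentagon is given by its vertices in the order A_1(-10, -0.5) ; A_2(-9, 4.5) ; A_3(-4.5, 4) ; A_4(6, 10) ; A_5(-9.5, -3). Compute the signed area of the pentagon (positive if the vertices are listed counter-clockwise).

Apply the shoelace (surveyor's) formula: 2A = Σ (x_i·y_{i+1} − x_{i+1}·y_i), indices taken mod 5.
Cross-terms: -49.5, -15.75, -69, 77, -25.25  ⇒  Σ = -82.5
Signed area = Σ/2 = -41.25 (negative ⇒ clockwise traversal).

-41.25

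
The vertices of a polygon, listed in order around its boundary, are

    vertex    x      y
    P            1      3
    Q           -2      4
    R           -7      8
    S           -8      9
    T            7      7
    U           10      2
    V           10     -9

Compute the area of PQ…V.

Σ = (10) + (12) + (1) + (-119) + (-56) + (-110) + (39) = -223
Area = |Σ|/2 = 111.5.

111.5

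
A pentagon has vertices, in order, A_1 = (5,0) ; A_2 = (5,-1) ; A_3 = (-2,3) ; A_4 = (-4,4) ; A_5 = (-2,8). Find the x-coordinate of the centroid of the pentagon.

11/156

Apply Gauss's area formula. First the cross-terms c_i = x_i·y_{i+1} − x_{i+1}·y_i:
  -5, 13, 4, -24, -40  ⇒  2A = -52, A = -26.
Then Σ (x_i + x_{i+1})·c_i = -11, so x̄ = -11 / (6·(-26)) = 11/156.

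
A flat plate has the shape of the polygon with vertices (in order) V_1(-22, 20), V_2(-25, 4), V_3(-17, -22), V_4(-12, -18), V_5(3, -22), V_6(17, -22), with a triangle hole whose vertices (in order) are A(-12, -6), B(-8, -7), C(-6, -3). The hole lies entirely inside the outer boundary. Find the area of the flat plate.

768

Outer boundary:
Apply Gauss's area formula: 2A = Σ (x_i·y_{i+1} − x_{i+1}·y_i), indices taken mod 6.
Cross-terms: 412, 618, 42, 318, 308, -144  ⇒  Σ = 1554
Area = |Σ|/2 = 777.
Hole:
Apply the shoelace formula: 2A = Σ (x_i·y_{i+1} − x_{i+1}·y_i), indices taken mod 3.
Σ = (36) + (-18) + (0) = 18
Area = |Σ|/2 = 9.
Net area = 777 − 9 = 768.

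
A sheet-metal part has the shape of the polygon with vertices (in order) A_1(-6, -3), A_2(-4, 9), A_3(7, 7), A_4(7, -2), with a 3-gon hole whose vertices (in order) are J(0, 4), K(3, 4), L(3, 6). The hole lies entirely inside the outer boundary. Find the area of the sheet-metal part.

Outer boundary:
Cross-terms: -66, -91, -63, -33  ⇒  Σ = -253
Area = |Σ|/2 = 126.5.
Hole:
Σ = (-12) + (6) + (12) = 6
Area = |Σ|/2 = 3.
Net area = 126.5 − 3 = 123.5.

123.5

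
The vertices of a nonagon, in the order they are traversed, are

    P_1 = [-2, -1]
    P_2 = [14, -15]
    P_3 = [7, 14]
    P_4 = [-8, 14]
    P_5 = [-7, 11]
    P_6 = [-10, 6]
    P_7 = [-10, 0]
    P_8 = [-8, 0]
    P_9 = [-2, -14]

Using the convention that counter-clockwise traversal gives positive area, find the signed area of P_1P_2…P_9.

Σ = (44) + (301) + (210) + (10) + (68) + (60) + (0) + (112) + (-26) = 779
Signed area = Σ/2 = 389.5 (positive ⇒ counter-clockwise traversal).

389.5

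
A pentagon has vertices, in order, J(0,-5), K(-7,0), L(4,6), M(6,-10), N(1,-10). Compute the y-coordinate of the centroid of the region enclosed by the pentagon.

-217/104

Apply Gauss's area formula. First the cross-terms c_i = x_i·y_{i+1} − x_{i+1}·y_i:
  -35, -42, -76, -50, -5  ⇒  2A = -208, A = -104.
Then Σ (y_i + y_{i+1})·c_i = 1302, so ȳ = 1302 / (6·(-104)) = -217/104.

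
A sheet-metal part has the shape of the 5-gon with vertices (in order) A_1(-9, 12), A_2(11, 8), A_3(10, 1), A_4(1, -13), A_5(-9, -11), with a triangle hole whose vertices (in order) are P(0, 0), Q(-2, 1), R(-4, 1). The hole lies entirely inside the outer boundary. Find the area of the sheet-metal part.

Outer boundary:
Apply the shoelace (surveyor's) formula: 2A = Σ (x_i·y_{i+1} − x_{i+1}·y_i), indices taken mod 5.
Σ = (-204) + (-69) + (-131) + (-128) + (-207) = -739
Area = |Σ|/2 = 369.5.
Hole:
Apply the shoelace (surveyor's) formula: 2A = Σ (x_i·y_{i+1} − x_{i+1}·y_i), indices taken mod 3.
Cross-terms: 0, 2, 0  ⇒  Σ = 2
Area = |Σ|/2 = 1.
Net area = 369.5 − 1 = 368.5.

368.5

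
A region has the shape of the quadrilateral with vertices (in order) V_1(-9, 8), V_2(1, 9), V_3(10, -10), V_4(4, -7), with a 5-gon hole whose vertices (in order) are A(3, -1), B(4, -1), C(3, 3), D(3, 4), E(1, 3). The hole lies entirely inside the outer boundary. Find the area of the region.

118

Outer boundary:
Σ = (-89) + (-100) + (-30) + (-31) = -250
Area = |Σ|/2 = 125.
Hole:
Apply Gauss's area formula: 2A = Σ (x_i·y_{i+1} − x_{i+1}·y_i), indices taken mod 5.
A→B: (3)(-1) − (4)(-1) = 1
B→C: (4)(3) − (3)(-1) = 15
C→D: (3)(4) − (3)(3) = 3
D→E: (3)(3) − (1)(4) = 5
E→A: (1)(-1) − (3)(3) = -10
Σ = 14
Area = |Σ|/2 = 7.
Net area = 125 − 7 = 118.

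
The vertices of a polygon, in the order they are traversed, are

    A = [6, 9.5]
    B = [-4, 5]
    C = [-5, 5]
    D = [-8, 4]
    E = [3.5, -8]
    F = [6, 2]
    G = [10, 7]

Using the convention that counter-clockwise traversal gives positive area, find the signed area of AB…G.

Σ = (68) + (5) + (20) + (50) + (55) + (22) + (53) = 273
Signed area = Σ/2 = 136.5 (positive ⇒ counter-clockwise traversal).

136.5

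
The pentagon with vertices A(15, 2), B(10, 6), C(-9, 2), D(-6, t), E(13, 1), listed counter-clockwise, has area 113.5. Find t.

-3

Write out the shoelace sum; only the two edges meeting at D involve t:
2·Area = [((-9)·t − (-6)·2) + ((-6)·1 − 13·t)] + 155
       = -22·t + 161 = 227
⇒ t = -3.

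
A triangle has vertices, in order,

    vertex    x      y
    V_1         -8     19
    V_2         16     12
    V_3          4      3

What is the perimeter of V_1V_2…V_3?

|V_1V_2| = √((24)² + (-7)²) = √625 = 25
|V_2V_3| = √((-12)² + (-9)²) = √225 = 15
|V_3V_1| = √((-12)² + (16)²) = √400 = 20
Perimeter = 25 + 15 + 20 = 60.

60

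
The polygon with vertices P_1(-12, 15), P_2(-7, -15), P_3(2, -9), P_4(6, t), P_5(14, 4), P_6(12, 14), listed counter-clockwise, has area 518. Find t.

-7

Write out the shoelace sum; only the two edges meeting at P_4 involve t:
2·Area = [(2·t − 6·(-9)) + (6·4 − 14·t)] + 874
       = -12·t + 952 = 1036
⇒ t = -7.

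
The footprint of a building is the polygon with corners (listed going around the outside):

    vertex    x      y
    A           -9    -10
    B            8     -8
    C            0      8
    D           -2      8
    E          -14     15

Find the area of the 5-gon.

Apply Gauss's area formula: 2A = Σ (x_i·y_{i+1} − x_{i+1}·y_i), indices taken mod 5.
Cross-terms: 152, 64, 16, 82, 275  ⇒  Σ = 589
Area = |Σ|/2 = 294.5.

294.5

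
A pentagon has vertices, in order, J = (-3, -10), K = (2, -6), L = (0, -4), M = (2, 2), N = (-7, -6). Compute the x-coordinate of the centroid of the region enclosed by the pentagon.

-142/69

Apply the surveyor's formula. First the cross-terms c_i = x_i·y_{i+1} − x_{i+1}·y_i:
  38, -8, 8, 2, 52  ⇒  2A = 92, A = 46.
Then Σ (x_i + x_{i+1})·c_i = -568, so x̄ = -568 / (6·46) = -142/69.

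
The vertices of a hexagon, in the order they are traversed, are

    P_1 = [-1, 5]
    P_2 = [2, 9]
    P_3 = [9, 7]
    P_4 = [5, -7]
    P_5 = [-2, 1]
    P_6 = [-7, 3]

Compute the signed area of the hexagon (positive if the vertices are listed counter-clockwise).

-112

Σ = (-19) + (-67) + (-98) + (-9) + (1) + (-32) = -224
Signed area = Σ/2 = -112 (negative ⇒ clockwise traversal).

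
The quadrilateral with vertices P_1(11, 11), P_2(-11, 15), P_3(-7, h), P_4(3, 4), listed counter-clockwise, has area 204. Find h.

-4

The doubled signed area Σ (x_i y_{i+1} − x_{i+1} y_i) is linear in h.
With h=0 it equals 352; the coefficient of h is -14 (from the two edges through P_3).
So -14·h + 352 = 2·204 = 408 ⇒ h = -4.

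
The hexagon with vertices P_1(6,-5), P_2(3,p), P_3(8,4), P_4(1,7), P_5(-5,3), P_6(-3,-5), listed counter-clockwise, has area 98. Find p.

0

Write out the shoelace sum; only the two edges meeting at P_2 involve p:
2·Area = [(6·p − 3·(-5)) + (3·4 − 8·p)] + 169
       = -2·p + 196 = 196
⇒ p = 0.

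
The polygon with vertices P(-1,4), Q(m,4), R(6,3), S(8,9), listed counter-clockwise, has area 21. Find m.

Write out the shoelace sum; only the two edges meeting at Q involve m:
2·Area = [((-1)·4 − m·4) + (m·3 − 6·4)] + 71
       = -1·m + 43 = 42
⇒ m = 1.

1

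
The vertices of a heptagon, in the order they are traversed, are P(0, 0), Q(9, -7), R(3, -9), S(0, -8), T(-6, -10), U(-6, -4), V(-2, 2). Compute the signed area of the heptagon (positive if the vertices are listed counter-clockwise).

Apply the surveyor's formula: 2A = Σ (x_i·y_{i+1} − x_{i+1}·y_i), indices taken mod 7.
Cross-terms: 0, -60, -24, -48, -36, -20, 0  ⇒  Σ = -188
Signed area = Σ/2 = -94 (negative ⇒ clockwise traversal).

-94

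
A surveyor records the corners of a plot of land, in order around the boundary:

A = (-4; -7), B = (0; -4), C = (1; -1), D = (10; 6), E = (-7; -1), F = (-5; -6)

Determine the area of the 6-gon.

Cross-terms: 16, 4, 16, 32, 37, 11  ⇒  Σ = 116
Area = |Σ|/2 = 58.

58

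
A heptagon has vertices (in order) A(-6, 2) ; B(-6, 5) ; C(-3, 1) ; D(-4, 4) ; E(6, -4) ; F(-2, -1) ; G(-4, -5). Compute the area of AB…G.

35.5

Σ = (-18) + (9) + (-8) + (-8) + (-14) + (6) + (-38) = -71
Area = |Σ|/2 = 35.5.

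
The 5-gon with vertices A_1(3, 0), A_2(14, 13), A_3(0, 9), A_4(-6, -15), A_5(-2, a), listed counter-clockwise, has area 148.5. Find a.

Write out the shoelace sum; only the two edges meeting at A_5 involve a:
2·Area = [((-6)·a − (-2)·(-15)) + ((-2)·0 − 3·a)] + 219
       = -9·a + 189 = 297
⇒ a = -12.

-12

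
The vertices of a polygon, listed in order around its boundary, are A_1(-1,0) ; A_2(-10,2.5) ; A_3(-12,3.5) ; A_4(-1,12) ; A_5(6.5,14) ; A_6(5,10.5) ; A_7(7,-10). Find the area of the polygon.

Σ = (-2.5) + (-5) + (-140.5) + (-92) + (-1.75) + (-123.5) + (-10) = -375.25
Area = |Σ|/2 = 187.625.

187.625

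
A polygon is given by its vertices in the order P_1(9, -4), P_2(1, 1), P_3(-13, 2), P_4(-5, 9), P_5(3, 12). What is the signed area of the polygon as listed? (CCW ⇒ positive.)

P_1→P_2: (9)(1) − (1)(-4) = 13
P_2→P_3: (1)(2) − (-13)(1) = 15
P_3→P_4: (-13)(9) − (-5)(2) = -107
P_4→P_5: (-5)(12) − (3)(9) = -87
P_5→P_1: (3)(-4) − (9)(12) = -120
Σ = -286
Signed area = Σ/2 = -143 (negative ⇒ clockwise traversal).

-143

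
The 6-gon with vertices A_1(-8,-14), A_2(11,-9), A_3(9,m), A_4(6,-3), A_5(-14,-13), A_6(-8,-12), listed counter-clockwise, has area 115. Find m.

Write out the shoelace sum; only the two edges meeting at A_3 involve m:
2·Area = [(11·m − 9·(-9)) + (9·(-3) − 6·m)] + 186
       = 5·m + 240 = 230
⇒ m = -2.

-2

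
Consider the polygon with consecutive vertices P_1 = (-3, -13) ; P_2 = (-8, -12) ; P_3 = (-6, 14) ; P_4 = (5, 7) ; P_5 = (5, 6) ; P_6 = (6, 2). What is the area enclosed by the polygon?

233.5

P_1→P_2: (-3)(-12) − (-8)(-13) = -68
P_2→P_3: (-8)(14) − (-6)(-12) = -184
P_3→P_4: (-6)(7) − (5)(14) = -112
P_4→P_5: (5)(6) − (5)(7) = -5
P_5→P_6: (5)(2) − (6)(6) = -26
P_6→P_1: (6)(-13) − (-3)(2) = -72
Σ = -467
Area = |Σ|/2 = 233.5.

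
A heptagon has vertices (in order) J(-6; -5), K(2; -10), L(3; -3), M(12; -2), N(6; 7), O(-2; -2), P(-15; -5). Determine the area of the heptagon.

123.5

Apply the surveyor's formula: 2A = Σ (x_i·y_{i+1} − x_{i+1}·y_i), indices taken mod 7.
Σ = (70) + (24) + (30) + (96) + (2) + (-20) + (45) = 247
Area = |Σ|/2 = 123.5.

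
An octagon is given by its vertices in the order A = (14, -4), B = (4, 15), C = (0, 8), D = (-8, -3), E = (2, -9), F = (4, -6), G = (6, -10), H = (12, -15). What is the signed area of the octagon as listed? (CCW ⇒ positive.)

306

Σ = (226) + (32) + (64) + (78) + (24) + (-4) + (30) + (162) = 612
Signed area = Σ/2 = 306 (positive ⇒ counter-clockwise traversal).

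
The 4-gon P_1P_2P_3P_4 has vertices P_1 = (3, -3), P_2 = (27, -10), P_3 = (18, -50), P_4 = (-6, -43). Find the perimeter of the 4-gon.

|P_1P_2| = √((24)² + (-7)²) = √625 = 25
|P_2P_3| = √((-9)² + (-40)²) = √1681 = 41
|P_3P_4| = √((-24)² + (7)²) = √625 = 25
|P_4P_1| = √((9)² + (40)²) = √1681 = 41
Perimeter = 25 + 41 + 25 + 41 = 132.

132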